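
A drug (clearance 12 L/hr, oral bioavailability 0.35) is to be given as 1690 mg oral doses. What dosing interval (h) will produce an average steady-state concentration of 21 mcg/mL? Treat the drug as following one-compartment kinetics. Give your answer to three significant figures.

2.35 h

F·D/τ = CL·Css → τ = F·D / (CL·Css).
τ = 0.35 × 1690 / (12 × 21) = 2.347 h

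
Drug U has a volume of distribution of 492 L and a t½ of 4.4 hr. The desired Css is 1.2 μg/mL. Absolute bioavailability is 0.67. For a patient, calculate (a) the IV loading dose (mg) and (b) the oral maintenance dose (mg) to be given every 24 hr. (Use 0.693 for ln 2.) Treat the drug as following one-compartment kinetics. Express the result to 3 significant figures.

(a) 590 mg; (b) 3330 mg

LD = Vd × C = 492.0 × 1.2 = 590.4 mg
CL = 0.693 × Vd / t½ = 0.693 × 492.0 / 4.4 = 77.49 L/h
D = CL × Css × τ / F = 77.49 × 1.2 × 24 / 0.67 = 3331 mg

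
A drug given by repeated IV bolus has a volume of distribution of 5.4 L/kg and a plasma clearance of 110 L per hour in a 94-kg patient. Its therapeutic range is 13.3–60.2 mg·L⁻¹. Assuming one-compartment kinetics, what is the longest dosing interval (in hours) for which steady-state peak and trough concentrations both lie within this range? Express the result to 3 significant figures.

6.97 h

Vd = 5.4 L/kg × 94 kg = 507.6 L
k = CL / Vd = 110.0 / 507.6 = 0.2167 h⁻¹
Between IV bolus doses, concentration decays as C = C₀·e^(−kτ), so C_peak/C_trough = e^(kτ).
τ_max = ln(C_peak/C_trough) / k = ln(60.2/13.3) / 0.2167 = 1.510 / 0.2167 = 6.968 h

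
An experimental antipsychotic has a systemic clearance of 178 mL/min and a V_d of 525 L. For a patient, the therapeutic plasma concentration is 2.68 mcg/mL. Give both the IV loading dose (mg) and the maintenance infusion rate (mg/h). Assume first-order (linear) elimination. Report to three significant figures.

Loading dose = Vd × C = 525.0 × 2.68 = 1407 mg
Convert clearance: 178 mL/min × 60 min/h ÷ 1000 mL/L = 10.68 L/h
Infusion rate = 10.68 L/h × 2.68 mg/L = 28.62 mg/h

(a) 1410 mg; (b) 28.6 mg/h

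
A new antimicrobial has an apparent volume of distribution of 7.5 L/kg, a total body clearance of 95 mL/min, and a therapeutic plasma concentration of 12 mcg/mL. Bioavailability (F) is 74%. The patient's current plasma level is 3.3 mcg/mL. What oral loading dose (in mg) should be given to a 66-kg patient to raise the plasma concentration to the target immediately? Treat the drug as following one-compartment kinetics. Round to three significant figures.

5820 mg

Vd = 7.5 L/kg × 66 kg = 495.0 L
Concentration deficit ΔC = 12 − 3.3 = 8.700 mg/L
LD = Vd × ΔC / F = 495.0 × 8.700 / 0.74 = 5820 mg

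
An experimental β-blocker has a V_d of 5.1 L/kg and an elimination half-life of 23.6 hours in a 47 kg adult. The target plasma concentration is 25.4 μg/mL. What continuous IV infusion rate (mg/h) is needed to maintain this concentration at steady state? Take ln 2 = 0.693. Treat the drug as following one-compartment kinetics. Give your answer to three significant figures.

179 mg/h

Vd = 5.1 L/kg × 47 kg = 239.7 L
CL = ln 2 · Vd / t½ = 0.693 × 239.7 / 23.6 = 7.039 L/h
Infusion rate = CL × Css = 7.039 × 25.4 = 178.8 mg/h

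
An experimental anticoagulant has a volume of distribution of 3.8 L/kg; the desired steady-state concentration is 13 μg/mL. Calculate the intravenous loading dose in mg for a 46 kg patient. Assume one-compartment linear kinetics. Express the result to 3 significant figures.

2270 mg

Vd(total) = 46 kg × 3.8 L/kg = 174.8 L
LD = Vd × C = 174.8 × 13.00 = 2272 mg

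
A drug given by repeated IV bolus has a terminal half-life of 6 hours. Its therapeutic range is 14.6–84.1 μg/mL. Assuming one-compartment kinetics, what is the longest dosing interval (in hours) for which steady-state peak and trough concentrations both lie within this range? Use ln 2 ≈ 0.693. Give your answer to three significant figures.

15.2 h

k = 0.693 / t½ = 0.693 / 6 = 0.1155 h⁻¹
Between IV bolus doses, concentration decays as C = C₀·e^(−kτ), so C_peak/C_trough = e^(kτ).
τ_max = ln(C_peak/C_trough) / k = ln(84.1/14.6) / 0.1155 = 1.751 / 0.1155 = 15.16 h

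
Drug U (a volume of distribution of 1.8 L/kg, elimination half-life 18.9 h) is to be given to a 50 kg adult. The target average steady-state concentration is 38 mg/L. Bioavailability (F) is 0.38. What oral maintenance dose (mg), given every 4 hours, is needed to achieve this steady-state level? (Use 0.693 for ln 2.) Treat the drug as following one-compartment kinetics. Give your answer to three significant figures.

1320 mg

Vd(total) = 50 kg × 1.8 L/kg = 90.00 L
k = 0.693/18.9 = 0.03667 h⁻¹, so CL = k·Vd = 0.03667 × 90.00 = 3.300 L/h
D = CL × Css × τ / F = 3.300 × 38 × 4 / 0.38 = 1320 mg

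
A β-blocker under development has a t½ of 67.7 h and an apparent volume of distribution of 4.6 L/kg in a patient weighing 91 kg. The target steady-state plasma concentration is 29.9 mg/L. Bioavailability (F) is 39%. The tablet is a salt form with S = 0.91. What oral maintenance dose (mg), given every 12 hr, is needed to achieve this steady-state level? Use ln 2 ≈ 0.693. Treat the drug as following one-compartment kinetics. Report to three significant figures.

4330 mg

Total Vd = 4.6 × 91 = 418.6 L
CL = 0.693 × Vd / t½ = 0.693 × 418.6 / 67.7 = 4.285 L/h
D = CL × Css × τ / F / S = 4.285 × 29.9 × 12 / 0.39 / 0.91 = 4332 mg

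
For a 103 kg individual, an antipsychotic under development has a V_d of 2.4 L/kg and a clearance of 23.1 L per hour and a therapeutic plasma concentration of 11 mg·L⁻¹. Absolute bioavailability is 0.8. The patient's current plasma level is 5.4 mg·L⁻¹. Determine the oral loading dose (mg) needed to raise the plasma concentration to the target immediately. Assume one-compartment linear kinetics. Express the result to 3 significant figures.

1730 mg

Vd(total) = 103 kg × 2.4 L/kg = 247.2 L
Concentration deficit ΔC = 11 − 5.4 = 5.600 mg/L
LD = Vd × ΔC / F = 247.2 × 5.600 / 0.8 = 1730 mg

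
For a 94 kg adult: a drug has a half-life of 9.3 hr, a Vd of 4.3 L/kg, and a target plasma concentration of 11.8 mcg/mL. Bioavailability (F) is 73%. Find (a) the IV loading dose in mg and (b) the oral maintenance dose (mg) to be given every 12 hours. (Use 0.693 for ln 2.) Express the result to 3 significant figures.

(a) 4770 mg; (b) 5840 mg

Total Vd = 4.3 × 94 = 404.2 L
LD = Vd × C = 404.2 × 11.8 = 4770 mg
CL = 0.693 × Vd / t½ = 0.693 × 404.2 / 9.3 = 30.12 L/h
D = CL × Css × τ / F = 30.12 × 11.8 × 12 / 0.73 = 5842 mg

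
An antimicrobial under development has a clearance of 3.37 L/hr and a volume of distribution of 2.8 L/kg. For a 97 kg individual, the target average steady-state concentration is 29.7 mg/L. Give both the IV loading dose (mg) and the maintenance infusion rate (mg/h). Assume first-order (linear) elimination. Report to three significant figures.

Vd = 2.8 L/kg × 97 kg = 271.6 L
Loading: fill Vd to C_target → 271.6 L × 29.7 mg/L = 8067 mg
Maintenance infusion rate = CL × Css = 3.370 × 29.7 = 100.1 mg/h

(a) 8070 mg; (b) 100 mg/h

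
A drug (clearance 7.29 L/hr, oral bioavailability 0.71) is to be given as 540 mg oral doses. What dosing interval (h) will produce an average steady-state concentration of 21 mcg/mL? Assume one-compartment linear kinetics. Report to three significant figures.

2.50 h

F·D/τ = CL·Css → τ = F·D / (CL·Css).
τ = 0.71 × 540 / (7.29 × 21) = 2.504 h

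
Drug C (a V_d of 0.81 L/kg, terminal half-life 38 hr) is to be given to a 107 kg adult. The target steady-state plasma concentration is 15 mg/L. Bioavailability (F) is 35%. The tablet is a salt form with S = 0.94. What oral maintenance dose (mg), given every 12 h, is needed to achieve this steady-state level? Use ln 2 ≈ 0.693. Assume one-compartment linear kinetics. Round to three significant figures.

Total Vd = 0.81 × 107 = 86.67 L
k = 0.693/38 = 0.01824 h⁻¹, so CL = k·Vd = 0.01824 × 86.67 = 1.581 L/h
D = CL × Css × τ / F / S = 1.581 × 15 × 12 / 0.35 / 0.94 = 865.0 mg

865 mg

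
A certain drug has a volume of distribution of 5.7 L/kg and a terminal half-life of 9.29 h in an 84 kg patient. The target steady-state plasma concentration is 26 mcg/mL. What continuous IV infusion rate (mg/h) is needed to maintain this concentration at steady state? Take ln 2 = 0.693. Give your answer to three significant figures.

Total Vd = 5.7 × 84 = 478.8 L
CL = 0.693 × Vd / t½ = 0.693 × 478.8 / 9.29 = 35.72 L/h
Infusion rate = CL × Css = 35.72 × 26 = 928.7 mg/h

929 mg/h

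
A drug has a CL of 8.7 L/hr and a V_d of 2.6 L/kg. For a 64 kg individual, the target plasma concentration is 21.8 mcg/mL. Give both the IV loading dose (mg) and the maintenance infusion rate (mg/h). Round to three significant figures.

Vd = 2.6 L/kg × 64 kg = 166.4 L
Loading: fill Vd to C_target → 166.4 L × 21.8 mg/L = 3628 mg
Maintenance: replace elimination → rate = CL × Css = 8.700 × 21.8 = 189.7 mg/h

(a) 3630 mg; (b) 190 mg/h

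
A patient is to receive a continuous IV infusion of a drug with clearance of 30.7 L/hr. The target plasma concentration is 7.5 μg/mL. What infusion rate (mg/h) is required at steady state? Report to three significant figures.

230 mg/h

R₀ = 30.70 × 7.5 = 230.3 mg/h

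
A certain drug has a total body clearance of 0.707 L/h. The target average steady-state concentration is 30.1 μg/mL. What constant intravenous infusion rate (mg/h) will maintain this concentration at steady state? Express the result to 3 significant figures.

Rate = CL × Css = 0.7070 × 30.1 = 21.28 mg/h

21.3 mg/h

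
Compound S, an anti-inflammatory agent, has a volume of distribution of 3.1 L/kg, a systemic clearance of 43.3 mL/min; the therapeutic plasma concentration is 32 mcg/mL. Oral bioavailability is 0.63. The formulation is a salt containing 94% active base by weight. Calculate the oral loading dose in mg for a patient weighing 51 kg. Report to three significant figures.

8540 mg

Vd(total) = 51 kg × 3.1 L/kg = 158.1 L
The loading dose fills Vd to the target concentration; clearance is irrelevant here.
LD = Vd × C / F / S = 158.1 × 32.00 / 0.63 / 0.94 = 8543 mg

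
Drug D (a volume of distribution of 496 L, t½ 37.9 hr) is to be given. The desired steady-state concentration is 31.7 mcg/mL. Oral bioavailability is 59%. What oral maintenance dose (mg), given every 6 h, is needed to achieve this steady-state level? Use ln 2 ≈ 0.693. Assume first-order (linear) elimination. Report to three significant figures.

CL = ln 2 · Vd / t½ = 0.693 × 496.0 / 37.9 = 9.069 L/h
D = CL × Css × τ / F = 9.069 × 31.7 × 6 / 0.59 = 2924 mg

2920 mg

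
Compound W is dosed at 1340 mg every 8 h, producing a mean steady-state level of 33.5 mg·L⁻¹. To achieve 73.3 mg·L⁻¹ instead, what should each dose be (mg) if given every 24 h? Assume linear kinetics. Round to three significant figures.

8800 mg

For first-order elimination, Css ∝ F·D/(CL·τ); F and CL are unchanged, so Css ∝ D/τ.
D₂ = D₁ × (Css,target / Css,current) × (τ₂/τ₁) = 1340 × (73.3/33.5) × (24/8) = 8796 mg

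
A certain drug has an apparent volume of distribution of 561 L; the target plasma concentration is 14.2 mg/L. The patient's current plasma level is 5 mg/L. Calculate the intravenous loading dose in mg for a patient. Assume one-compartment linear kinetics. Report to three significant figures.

5160 mg

The loading dose fills Vd to the target concentration.
Concentration deficit ΔC = 14.2 − 5 = 9.200 mg/L
LD = Vd × ΔC = 561.0 × 9.200 = 5161 mg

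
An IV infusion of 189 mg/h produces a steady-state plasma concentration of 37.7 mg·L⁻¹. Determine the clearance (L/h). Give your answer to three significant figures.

At steady state, infusion rate = CL × Css, so CL = rate / Css.
CL = 189 / 37.7 = 5.013 L/h

5.01 L/h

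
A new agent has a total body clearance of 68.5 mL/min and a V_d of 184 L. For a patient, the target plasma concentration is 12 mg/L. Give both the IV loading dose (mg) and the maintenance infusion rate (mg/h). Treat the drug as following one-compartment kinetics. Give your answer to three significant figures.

Loading: fill Vd to C_target → 184.0 L × 12 mg/L = 2208 mg
CL = 68.5 mL/min = 68.5 × 0.06 = 4.110 L/h
Infusion rate = 4.110 L/h × 12 mg/L = 49.32 mg/h

(a) 2210 mg; (b) 49.3 mg/h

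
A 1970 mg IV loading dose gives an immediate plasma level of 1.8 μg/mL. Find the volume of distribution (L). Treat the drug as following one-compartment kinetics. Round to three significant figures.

Immediately after an IV bolus, C₀ = Dose / Vd, so Vd = Dose / C₀.
Vd = 1970 / 1.8 = 1094 L

1090 L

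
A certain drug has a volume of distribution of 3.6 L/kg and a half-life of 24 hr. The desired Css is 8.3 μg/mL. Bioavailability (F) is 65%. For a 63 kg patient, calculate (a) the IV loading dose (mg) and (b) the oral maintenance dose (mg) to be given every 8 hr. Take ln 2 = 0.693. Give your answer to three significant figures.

Vd(total) = 63 kg × 3.6 L/kg = 226.8 L
LD = Vd × C = 226.8 × 8.3 = 1882 mg
CL = 0.693 × Vd / t½ = 0.693 × 226.8 / 24 = 6.549 L/h
D = CL × Css × τ / F = 6.549 × 8.3 × 8 / 0.65 = 669.0 mg

(a) 1880 mg; (b) 669 mg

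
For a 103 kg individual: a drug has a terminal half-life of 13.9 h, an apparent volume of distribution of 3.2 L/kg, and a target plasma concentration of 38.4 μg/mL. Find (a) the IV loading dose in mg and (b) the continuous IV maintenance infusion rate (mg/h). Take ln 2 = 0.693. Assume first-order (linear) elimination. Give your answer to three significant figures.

(a) 12700 mg; (b) 631 mg/h

Vd = 3.2 L/kg × 103 kg = 329.6 L
LD = Vd × C = 329.6 × 38.4 = 12660 mg
CL = 0.693 × Vd / t½ = 0.693 × 329.6 / 13.9 = 16.43 L/h
Infusion rate = CL × Css = 16.43 × 38.4 = 630.9 mg/h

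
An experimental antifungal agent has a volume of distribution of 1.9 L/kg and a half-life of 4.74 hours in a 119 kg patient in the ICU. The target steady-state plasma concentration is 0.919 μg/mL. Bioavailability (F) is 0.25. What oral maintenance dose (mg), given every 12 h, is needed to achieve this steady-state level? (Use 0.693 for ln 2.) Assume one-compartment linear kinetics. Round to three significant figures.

1460 mg

Vd(total) = 119 kg × 1.9 L/kg = 226.1 L
CL = ln 2 · Vd / t½ = 0.693 × 226.1 / 4.74 = 33.06 L/h
D = CL × Css × τ / F = 33.06 × 0.919 × 12 / 0.25 = 1458 mg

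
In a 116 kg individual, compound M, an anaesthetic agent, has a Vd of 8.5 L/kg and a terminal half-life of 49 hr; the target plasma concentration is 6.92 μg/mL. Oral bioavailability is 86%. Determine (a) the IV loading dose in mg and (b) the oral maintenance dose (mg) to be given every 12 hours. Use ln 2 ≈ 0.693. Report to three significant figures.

(a) 6820 mg; (b) 1350 mg

Vd = 8.5 L/kg × 116 kg = 986.0 L
LD = Vd × C = 986.0 × 6.92 = 6823 mg
CL = 0.693 × Vd / t½ = 0.693 × 986.0 / 49 = 13.94 L/h
D = CL × Css × τ / F = 13.94 × 6.92 × 12 / 0.86 = 1346 mg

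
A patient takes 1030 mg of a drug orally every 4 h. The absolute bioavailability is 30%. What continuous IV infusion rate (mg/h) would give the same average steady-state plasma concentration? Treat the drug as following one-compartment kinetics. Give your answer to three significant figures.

77.3 mg/h

Equivalent systemic input: infusion rate = F·D/τ.
Rate = 0.3 × 1030 / 4 = 77.25 mg/h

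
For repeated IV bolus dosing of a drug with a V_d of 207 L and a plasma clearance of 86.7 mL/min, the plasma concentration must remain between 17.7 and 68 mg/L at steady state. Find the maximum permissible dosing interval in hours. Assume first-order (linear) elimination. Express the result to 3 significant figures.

53.6 h

Convert clearance: 86.7 mL/min × 60 min/h ÷ 1000 mL/L = 5.202 L/h
k = CL / Vd = 5.202 / 207.0 = 0.02513 h⁻¹
Between IV bolus doses, concentration decays as C = C₀·e^(−kτ), so C_peak/C_trough = e^(kτ).
τ_max = ln(C_peak/C_trough) / k = ln(68/17.7) / 0.02513 = 1.346 / 0.02513 = 53.56 h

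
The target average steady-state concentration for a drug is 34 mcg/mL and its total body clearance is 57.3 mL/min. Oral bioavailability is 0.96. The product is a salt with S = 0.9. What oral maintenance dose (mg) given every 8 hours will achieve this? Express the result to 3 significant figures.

Convert clearance: 57.3 mL/min × 60 min/h ÷ 1000 mL/L = 3.438 L/h
D = CL × Css × τ / F / S = 3.438 × 34 × 8 / 0.96 / 0.9 = 1082 mg

1080 mg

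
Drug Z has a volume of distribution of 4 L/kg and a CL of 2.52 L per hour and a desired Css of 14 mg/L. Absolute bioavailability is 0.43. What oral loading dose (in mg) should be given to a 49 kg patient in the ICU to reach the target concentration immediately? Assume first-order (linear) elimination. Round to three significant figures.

Vd(total) = 49 kg × 4 L/kg = 196.0 L
LD = Vd × C / F = 196.0 × 14.00 / 0.43 = 6381 mg

6380 mg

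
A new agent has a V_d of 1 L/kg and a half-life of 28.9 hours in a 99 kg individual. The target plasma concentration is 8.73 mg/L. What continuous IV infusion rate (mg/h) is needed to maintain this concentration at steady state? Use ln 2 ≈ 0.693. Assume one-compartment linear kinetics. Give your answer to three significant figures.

20.7 mg/h

Vd(total) = 99 kg × 1 L/kg = 99.00 L
CL = 0.693 × Vd / t½ = 0.693 × 99.00 / 28.9 = 2.374 L/h
Infusion rate = CL × Css = 2.374 × 8.73 = 20.73 mg/h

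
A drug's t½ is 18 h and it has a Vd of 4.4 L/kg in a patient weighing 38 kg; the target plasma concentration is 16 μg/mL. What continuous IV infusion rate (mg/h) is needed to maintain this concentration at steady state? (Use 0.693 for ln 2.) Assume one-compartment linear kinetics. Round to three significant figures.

Vd = 4.4 L/kg × 38 kg = 167.2 L
CL = ln 2 · Vd / t½ = 0.693 × 167.2 / 18 = 6.437 L/h
Infusion rate = CL × Css = 6.437 × 16 = 103.0 mg/h

103 mg/h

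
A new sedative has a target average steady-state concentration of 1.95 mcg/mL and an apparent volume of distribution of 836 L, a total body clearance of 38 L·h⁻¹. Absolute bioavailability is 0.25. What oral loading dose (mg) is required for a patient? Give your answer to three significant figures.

LD = Vd × C / F = 836.0 × 1.950 / 0.25 = 6521 mg

6520 mg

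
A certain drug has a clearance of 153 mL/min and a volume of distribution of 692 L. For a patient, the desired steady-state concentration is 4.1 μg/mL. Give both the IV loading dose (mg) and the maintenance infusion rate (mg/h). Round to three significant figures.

(a) 2840 mg; (b) 37.6 mg/h

Loading dose = Vd × C = 692.0 × 4.1 = 2837 mg
Convert clearance: 153 mL/min × 60 min/h ÷ 1000 mL/L = 9.180 L/h
Maintenance infusion rate = CL × Css = 9.180 × 4.1 = 37.64 mg/h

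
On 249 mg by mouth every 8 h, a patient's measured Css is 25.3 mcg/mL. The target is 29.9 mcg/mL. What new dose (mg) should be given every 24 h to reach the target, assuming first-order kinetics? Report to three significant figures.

With linear kinetics, Css is proportional to dose rate (D/τ) at fixed clearance.
D₂ = D₁ × (Css,target / Css,current) × (τ₂/τ₁) = 249 × (29.9/25.3) × (24/8) = 882.8 mg

883 mg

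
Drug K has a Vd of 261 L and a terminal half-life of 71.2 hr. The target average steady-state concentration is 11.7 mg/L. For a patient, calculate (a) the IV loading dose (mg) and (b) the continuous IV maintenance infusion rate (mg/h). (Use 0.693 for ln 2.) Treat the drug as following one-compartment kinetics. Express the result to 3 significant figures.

LD = Vd × C = 261.0 × 11.7 = 3054 mg
CL = 0.693 × Vd / t½ = 0.693 × 261.0 / 71.2 = 2.540 L/h
Infusion rate = CL × Css = 2.540 × 11.7 = 29.72 mg/h

(a) 3050 mg; (b) 29.7 mg/h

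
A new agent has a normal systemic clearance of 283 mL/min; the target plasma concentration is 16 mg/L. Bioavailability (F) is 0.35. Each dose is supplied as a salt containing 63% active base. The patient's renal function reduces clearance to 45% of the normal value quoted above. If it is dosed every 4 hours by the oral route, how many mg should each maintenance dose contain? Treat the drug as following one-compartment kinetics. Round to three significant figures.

Convert clearance: 283 mL/min × 60 min/h ÷ 1000 mL/L = 16.98 L/h
Patient clearance = 0.45 × 16.98 = 7.641 L/h
D = CL × Css × τ / F / S = 7.641 × 16 × 4 / 0.35 / 0.63 = 2218 mg

2220 mg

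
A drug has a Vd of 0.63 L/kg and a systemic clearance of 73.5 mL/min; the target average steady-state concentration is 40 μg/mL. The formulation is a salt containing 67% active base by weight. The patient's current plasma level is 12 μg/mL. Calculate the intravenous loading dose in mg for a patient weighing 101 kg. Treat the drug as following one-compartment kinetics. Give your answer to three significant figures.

Vd(total) = 101 kg × 0.63 L/kg = 63.63 L
Loading dose depends on Vd (not clearance): it fills the distribution volume.
Concentration deficit ΔC = 40 − 12 = 28.00 mg/L
LD = Vd × ΔC / S = 63.63 × 28.00 / 0.67 = 2659 mg

2660 mg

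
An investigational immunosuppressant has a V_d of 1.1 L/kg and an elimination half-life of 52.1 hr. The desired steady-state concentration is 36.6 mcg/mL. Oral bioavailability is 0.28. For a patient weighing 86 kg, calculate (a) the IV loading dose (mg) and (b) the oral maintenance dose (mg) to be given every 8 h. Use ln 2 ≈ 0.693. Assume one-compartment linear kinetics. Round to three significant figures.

(a) 3460 mg; (b) 1320 mg

Vd(total) = 86 kg × 1.1 L/kg = 94.60 L
LD = Vd × C = 94.60 × 36.6 = 3462 mg
CL = 0.693 × Vd / t½ = 0.693 × 94.60 / 52.1 = 1.258 L/h
D = CL × Css × τ / F = 1.258 × 36.6 × 8 / 0.28 = 1316 mg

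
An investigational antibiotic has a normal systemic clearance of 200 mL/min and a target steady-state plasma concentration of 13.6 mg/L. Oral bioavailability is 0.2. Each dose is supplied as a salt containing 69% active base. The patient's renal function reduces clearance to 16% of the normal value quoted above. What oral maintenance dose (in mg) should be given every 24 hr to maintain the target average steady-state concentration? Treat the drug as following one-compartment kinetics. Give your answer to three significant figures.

4540 mg

CL = 200 mL/min × 60/1000 = 12.00 L/h
Patient clearance = 0.16 × 12.00 = 1.920 L/h
D = CL × Css × τ / F / S = 1.920 × 13.6 × 24 / 0.2 / 0.69 = 4541 mg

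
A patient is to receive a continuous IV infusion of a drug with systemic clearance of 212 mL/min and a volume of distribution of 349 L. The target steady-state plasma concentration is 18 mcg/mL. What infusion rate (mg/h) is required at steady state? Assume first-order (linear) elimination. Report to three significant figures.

CL = 212 mL/min × 60/1000 = 12.72 L/h
Infusion rate = CL · Css = 12.72 L/h × 18 mg/L = 229.0 mg/h

229 mg/h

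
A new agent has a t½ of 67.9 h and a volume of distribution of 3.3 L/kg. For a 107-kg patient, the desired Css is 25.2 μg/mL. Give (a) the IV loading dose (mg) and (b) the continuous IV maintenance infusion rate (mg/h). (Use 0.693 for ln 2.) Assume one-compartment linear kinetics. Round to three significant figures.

Vd = 3.3 L/kg × 107 kg = 353.1 L
LD = Vd × C = 353.1 × 25.2 = 8898 mg
CL = 0.693 × Vd / t½ = 0.693 × 353.1 / 67.9 = 3.604 L/h
Infusion rate = CL × Css = 3.604 × 25.2 = 90.82 mg/h

(a) 8900 mg; (b) 90.8 mg/h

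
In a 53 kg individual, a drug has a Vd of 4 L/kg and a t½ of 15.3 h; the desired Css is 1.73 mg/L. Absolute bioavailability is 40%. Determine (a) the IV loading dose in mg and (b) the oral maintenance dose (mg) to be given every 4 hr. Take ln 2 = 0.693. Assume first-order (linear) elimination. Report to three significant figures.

(a) 367 mg; (b) 166 mg

Total Vd = 4 × 53 = 212.0 L
LD = Vd × C = 212.0 × 1.73 = 366.8 mg
CL = 0.693 × Vd / t½ = 0.693 × 212.0 / 15.3 = 9.602 L/h
D = CL × Css × τ / F = 9.602 × 1.73 × 4 / 0.4 = 166.1 mg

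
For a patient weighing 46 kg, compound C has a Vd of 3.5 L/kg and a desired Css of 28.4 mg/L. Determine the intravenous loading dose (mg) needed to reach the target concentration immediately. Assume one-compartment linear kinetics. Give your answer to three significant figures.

Total Vd = 3.5 × 46 = 161.0 L
LD = Vd × C = 161.0 × 28.40 = 4572 mg

4570 mg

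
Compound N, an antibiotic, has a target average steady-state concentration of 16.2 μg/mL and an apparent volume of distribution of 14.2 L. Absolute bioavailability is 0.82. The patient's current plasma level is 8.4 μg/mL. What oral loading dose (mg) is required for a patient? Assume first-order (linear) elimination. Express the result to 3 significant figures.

135 mg

Concentration deficit ΔC = 16.2 − 8.4 = 7.800 mg/L
LD = Vd × ΔC / F = 14.20 × 7.800 / 0.82 = 135.1 mg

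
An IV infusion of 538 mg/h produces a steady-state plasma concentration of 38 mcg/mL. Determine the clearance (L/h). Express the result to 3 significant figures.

14.2 L/h

At steady state, infusion rate = CL × Css, so CL = rate / Css.
CL = 538 / 38 = 14.16 L/h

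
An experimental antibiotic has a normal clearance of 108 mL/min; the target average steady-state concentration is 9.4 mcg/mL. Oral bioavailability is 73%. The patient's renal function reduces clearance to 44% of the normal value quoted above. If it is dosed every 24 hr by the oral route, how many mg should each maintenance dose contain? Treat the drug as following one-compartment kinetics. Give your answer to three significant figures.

Convert clearance: 108 mL/min × 60 min/h ÷ 1000 mL/L = 6.480 L/h
Patient clearance = 0.44 × 6.480 = 2.851 L/h
D = CL × Css × τ / F = 2.851 × 9.4 × 24 / 0.73 = 881.1 mg

881 mg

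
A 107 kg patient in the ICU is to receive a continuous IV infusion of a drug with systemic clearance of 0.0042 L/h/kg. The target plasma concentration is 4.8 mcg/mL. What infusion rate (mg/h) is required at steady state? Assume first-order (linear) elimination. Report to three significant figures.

CL = 0.0042 L/h/kg × 107 kg = 0.4494 L/h
R₀ = 0.4494 × 4.8 = 2.157 mg/h

2.16 mg/h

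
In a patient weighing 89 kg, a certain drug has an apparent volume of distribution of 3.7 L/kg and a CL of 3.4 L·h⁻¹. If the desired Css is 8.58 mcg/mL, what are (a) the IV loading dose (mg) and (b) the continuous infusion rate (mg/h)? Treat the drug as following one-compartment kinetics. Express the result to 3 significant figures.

Vd(total) = 89 kg × 3.7 L/kg = 329.3 L
LD = Vd · C_target = 329.3 × 8.58 = 2825 mg
Maintenance: replace elimination → rate = CL × Css = 3.400 × 8.58 = 29.17 mg/h

(a) 2830 mg; (b) 29.2 mg/h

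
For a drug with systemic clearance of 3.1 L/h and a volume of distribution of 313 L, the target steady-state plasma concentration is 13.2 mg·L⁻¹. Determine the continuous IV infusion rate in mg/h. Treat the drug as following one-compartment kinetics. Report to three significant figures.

40.9 mg/h

Maintenance depends on clearance, not Vd — rate in must match rate out.
Rate = CL × Css = 3.100 × 13.2 = 40.92 mg/h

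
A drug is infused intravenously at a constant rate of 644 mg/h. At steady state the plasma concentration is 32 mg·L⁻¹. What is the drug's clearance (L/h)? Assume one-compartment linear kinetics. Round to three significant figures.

At steady state, infusion rate = CL × Css, so CL = rate / Css.
CL = 644 / 32 = 20.13 L/h

20.1 L/h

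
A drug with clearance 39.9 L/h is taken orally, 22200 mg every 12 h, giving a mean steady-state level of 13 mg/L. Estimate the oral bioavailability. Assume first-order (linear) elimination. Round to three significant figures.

F·D/τ = CL·Css at steady state → F = CL·Css·τ / D.
F = 39.9 × 13 × 12 / 22200 = 0.280

0.280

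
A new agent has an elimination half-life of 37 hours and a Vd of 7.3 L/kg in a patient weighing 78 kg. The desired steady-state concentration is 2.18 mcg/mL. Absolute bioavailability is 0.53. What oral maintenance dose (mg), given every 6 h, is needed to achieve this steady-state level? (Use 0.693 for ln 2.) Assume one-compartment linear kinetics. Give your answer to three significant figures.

263 mg

Vd = 7.3 L/kg × 78 kg = 569.4 L
CL = 0.693 × Vd / t½ = 0.693 × 569.4 / 37 = 10.66 L/h
D = CL × Css × τ / F = 10.66 × 2.18 × 6 / 0.53 = 263.1 mg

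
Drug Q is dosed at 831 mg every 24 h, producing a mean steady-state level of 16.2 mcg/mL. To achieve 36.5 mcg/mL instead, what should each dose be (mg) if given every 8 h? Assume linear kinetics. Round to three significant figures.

624 mg

For first-order elimination, Css ∝ F·D/(CL·τ); F and CL are unchanged, so Css ∝ D/τ.
D₂ = D₁ × (Css,target / Css,current) × (τ₂/τ₁) = 831 × (36.5/16.2) × (8/24) = 624.1 mg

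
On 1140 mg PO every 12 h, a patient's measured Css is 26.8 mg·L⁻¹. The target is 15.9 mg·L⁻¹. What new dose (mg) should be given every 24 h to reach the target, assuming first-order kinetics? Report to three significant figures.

With linear kinetics, Css is proportional to dose rate (D/τ) at fixed clearance.
D₂ = D₁ × (Css,target / Css,current) × (τ₂/τ₁) = 1140 × (15.9/26.8) × (24/12) = 1353 mg

1350 mg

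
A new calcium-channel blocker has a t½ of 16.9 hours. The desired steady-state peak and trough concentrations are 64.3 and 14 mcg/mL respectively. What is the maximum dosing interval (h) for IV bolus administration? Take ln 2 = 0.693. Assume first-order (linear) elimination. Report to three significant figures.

37.2 h

k = 0.693 / t½ = 0.693 / 16.9 = 0.04101 h⁻¹
Between IV bolus doses, concentration decays as C = C₀·e^(−kτ), so C_peak/C_trough = e^(kτ).
τ_max = ln(C_peak/C_trough) / k = ln(64.3/14) / 0.04101 = 1.525 / 0.04101 = 37.19 h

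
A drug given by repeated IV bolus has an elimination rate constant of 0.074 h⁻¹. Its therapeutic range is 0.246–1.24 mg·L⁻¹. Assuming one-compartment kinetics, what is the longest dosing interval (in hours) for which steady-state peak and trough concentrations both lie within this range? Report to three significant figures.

Between IV bolus doses, concentration decays as C = C₀·e^(−kτ), so C_peak/C_trough = e^(kτ).
τ_max = ln(C_peak/C_trough) / k = ln(1.24/0.246) / 0.07400 = 1.618 / 0.07400 = 21.86 h

21.9 h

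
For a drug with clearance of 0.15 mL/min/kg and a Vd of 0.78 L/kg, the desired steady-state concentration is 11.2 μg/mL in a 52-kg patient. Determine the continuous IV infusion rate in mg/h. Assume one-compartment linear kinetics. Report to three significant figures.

5.24 mg/h

CL = 0.15 mL/min/kg × 52 kg = 7.800 mL/min = 7.800 × 60/1000 = 0.4680 L/h
Vd does not affect the maintenance rate; only clearance governs steady-state input.
Infusion rate = CL · Css = 0.4680 L/h × 11.2 mg/L = 5.242 mg/h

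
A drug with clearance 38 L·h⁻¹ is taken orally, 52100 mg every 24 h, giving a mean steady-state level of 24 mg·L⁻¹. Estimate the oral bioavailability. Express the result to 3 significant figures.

F·D/τ = CL·Css at steady state → F = CL·Css·τ / D.
F = 38 × 24 × 24 / 52100 = 0.420

0.420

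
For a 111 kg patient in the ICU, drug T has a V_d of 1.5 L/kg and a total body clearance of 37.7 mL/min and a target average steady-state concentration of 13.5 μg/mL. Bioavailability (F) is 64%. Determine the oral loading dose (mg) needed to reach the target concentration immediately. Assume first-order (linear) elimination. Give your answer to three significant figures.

Vd(total) = 111 kg × 1.5 L/kg = 166.5 L
LD is governed by Vd — clearance does not enter the loading-dose calculation.
LD = Vd × C / F = 166.5 × 13.50 / 0.64 = 3512 mg

3510 mg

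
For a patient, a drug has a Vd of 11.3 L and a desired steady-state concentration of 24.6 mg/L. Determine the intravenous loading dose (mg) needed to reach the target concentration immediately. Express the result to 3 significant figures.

The loading dose fills Vd to the target concentration.
LD = Vd × C = 11.30 × 24.60 = 278.0 mg

278 mg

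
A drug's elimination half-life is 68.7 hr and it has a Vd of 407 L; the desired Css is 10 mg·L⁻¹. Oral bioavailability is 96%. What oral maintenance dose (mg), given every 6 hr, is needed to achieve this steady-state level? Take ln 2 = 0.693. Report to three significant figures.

CL = ln 2 · Vd / t½ = 0.693 × 407.0 / 68.7 = 4.106 L/h
D = CL × Css × τ / F = 4.106 × 10 × 6 / 0.96 = 256.6 mg

257 mg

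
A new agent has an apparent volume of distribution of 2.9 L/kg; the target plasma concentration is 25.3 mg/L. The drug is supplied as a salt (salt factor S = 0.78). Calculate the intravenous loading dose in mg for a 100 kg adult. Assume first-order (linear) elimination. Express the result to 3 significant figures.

Vd(total) = 100 kg × 2.9 L/kg = 290.0 L
LD = Vd × C / S = 290.0 × 25.30 / 0.78 = 9406 mg

9410 mg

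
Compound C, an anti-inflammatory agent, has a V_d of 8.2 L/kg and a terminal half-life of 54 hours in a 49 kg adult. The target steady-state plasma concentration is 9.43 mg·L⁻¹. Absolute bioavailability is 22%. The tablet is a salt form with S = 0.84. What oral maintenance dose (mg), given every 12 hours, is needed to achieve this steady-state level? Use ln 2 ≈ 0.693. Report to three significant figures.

Vd = 8.2 L/kg × 49 kg = 401.8 L
k = 0.693/54 = 0.01283 h⁻¹, so CL = k·Vd = 0.01283 × 401.8 = 5.155 L/h
D = CL × Css × τ / F / S = 5.155 × 9.43 × 12 / 0.22 / 0.84 = 3157 mg

3160 mg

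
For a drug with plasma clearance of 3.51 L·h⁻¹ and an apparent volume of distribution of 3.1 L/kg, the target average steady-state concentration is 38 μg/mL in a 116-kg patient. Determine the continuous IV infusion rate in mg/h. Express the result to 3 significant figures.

133 mg/h

Infusion rate = CL · Css = 3.510 L/h × 38 mg/L = 133.4 mg/h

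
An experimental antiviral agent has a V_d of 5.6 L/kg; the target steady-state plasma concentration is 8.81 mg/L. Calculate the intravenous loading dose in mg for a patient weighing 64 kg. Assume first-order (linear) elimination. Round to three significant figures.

Total Vd = 5.6 × 64 = 358.4 L
The loading dose fills Vd to the target concentration.
LD = Vd × C = 358.4 × 8.810 = 3158 mg

3160 mg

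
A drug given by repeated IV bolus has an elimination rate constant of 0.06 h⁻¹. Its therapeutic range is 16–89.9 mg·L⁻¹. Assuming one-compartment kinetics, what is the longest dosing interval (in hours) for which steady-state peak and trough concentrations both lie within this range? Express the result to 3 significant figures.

Between IV bolus doses, concentration decays as C = C₀·e^(−kτ), so C_peak/C_trough = e^(kτ).
τ_max = ln(C_peak/C_trough) / k = ln(89.9/16) / 0.06000 = 1.726 / 0.06000 = 28.77 h

28.8 h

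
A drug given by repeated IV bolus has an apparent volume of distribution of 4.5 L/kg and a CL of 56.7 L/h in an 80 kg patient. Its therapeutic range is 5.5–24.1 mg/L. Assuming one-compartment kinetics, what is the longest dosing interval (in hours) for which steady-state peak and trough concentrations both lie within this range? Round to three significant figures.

Vd(total) = 80 kg × 4.5 L/kg = 360.0 L
k = CL / Vd = 56.70 / 360.0 = 0.1575 h⁻¹
Between IV bolus doses, concentration decays as C = C₀·e^(−kτ), so C_peak/C_trough = e^(kτ).
τ_max = ln(C_peak/C_trough) / k = ln(24.1/5.5) / 0.1575 = 1.477 / 0.1575 = 9.378 h

9.38 h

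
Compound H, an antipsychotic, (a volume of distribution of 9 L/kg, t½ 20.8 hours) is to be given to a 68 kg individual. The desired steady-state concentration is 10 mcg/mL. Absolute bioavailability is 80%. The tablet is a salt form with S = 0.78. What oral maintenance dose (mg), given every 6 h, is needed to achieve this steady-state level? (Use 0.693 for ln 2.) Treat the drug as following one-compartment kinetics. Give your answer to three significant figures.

Vd(total) = 68 kg × 9 L/kg = 612.0 L
CL = ln 2 · Vd / t½ = 0.693 × 612.0 / 20.8 = 20.39 L/h
D = CL × Css × τ / F / S = 20.39 × 10 × 6 / 0.8 / 0.78 = 1961 mg

1960 mg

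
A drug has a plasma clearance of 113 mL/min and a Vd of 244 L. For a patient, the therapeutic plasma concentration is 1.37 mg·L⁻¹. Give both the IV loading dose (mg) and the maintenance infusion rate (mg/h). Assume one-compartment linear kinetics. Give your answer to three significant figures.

(a) 334 mg; (b) 9.29 mg/h

LD = Vd · C_target = 244.0 × 1.37 = 334.3 mg
Convert clearance: 113 mL/min × 60 min/h ÷ 1000 mL/L = 6.780 L/h
Infusion rate = 6.780 L/h × 1.37 mg/L = 9.289 mg/h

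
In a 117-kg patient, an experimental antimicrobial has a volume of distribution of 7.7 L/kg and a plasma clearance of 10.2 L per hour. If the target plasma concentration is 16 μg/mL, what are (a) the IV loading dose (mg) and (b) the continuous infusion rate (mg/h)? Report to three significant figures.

Vd(total) = 117 kg × 7.7 L/kg = 900.9 L
Loading dose = Vd × C = 900.9 × 16 = 14410 mg
Maintenance infusion rate = CL × Css = 10.20 × 16 = 163.2 mg/h

(a) 14400 mg; (b) 163 mg/h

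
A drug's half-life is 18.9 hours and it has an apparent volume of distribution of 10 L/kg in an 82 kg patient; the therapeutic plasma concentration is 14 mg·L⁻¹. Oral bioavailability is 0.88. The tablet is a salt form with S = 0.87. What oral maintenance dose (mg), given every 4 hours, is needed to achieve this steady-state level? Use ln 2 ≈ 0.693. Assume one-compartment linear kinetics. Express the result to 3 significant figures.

2200 mg

Total Vd = 10 × 82 = 820.0 L
CL = ln 2 · Vd / t½ = 0.693 × 820.0 / 18.9 = 30.07 L/h
D = CL × Css × τ / F / S = 30.07 × 14 × 4 / 0.88 / 0.87 = 2199 mg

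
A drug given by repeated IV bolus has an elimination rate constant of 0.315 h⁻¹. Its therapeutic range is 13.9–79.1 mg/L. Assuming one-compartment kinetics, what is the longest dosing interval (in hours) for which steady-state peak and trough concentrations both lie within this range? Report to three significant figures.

Between IV bolus doses, concentration decays as C = C₀·e^(−kτ), so C_peak/C_trough = e^(kτ).
τ_max = ln(C_peak/C_trough) / k = ln(79.1/13.9) / 0.3150 = 1.739 / 0.3150 = 5.521 h

5.52 h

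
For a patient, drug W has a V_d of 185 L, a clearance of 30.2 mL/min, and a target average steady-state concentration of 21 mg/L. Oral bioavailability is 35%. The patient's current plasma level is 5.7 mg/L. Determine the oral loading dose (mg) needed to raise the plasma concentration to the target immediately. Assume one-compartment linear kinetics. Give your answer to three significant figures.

8090 mg

The loading dose fills Vd to the target concentration.
Concentration deficit ΔC = 21 − 5.7 = 15.30 mg/L
LD = Vd × ΔC / F = 185.0 × 15.30 / 0.35 = 8087 mg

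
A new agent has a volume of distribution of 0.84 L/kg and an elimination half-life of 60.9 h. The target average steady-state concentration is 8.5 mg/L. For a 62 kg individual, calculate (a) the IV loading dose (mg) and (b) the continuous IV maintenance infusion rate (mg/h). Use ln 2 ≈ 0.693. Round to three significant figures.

(a) 443 mg; (b) 5.04 mg/h

Vd(total) = 62 kg × 0.84 L/kg = 52.08 L
LD = Vd × C = 52.08 × 8.5 = 442.7 mg
CL = 0.693 × Vd / t½ = 0.693 × 52.08 / 60.9 = 0.5926 L/h
Infusion rate = CL × Css = 0.5926 × 8.5 = 5.037 mg/h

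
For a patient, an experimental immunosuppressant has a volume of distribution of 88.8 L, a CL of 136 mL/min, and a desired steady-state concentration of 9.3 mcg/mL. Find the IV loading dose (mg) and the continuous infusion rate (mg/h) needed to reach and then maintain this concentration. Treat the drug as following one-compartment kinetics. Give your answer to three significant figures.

LD = Vd · C_target = 88.80 × 9.3 = 825.8 mg
Convert clearance: 136 mL/min × 60 min/h ÷ 1000 mL/L = 8.160 L/h
Maintenance infusion rate = CL × Css = 8.160 × 9.3 = 75.89 mg/h

(a) 826 mg; (b) 75.9 mg/h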